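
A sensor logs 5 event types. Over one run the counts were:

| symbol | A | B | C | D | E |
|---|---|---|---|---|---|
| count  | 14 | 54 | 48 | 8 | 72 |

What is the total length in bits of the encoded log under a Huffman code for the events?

Merge the two smallest weights repeatedly:
D(8) + A(14) → 22
22 + C(48) → 70
B(54) + 70 → 124
E(72) + 124 → 196
Each symbol's bit-cost is frequency × depth; summing gives 412 bits (equivalently 22 + 70 + 124 + 196).

412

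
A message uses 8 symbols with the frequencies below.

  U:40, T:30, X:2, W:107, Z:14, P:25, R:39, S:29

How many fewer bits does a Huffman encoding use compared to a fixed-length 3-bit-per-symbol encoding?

98

Fixed-length: 3 bits × 286 symbols = 858 bits.
Huffman merges:
combine X(2), Z(14) → 16
combine 16, P(25) → 41
combine S(29), T(30) → 59
combine R(39), U(40) → 79
combine 41, 59 → 100
combine 79, 100 → 179
combine W(107), 179 → 286
Huffman total = 16 + 41 + 59 + 79 + 100 + 179 + 286 = 760 bits.
Saving = 858 − 760 = 98 bits.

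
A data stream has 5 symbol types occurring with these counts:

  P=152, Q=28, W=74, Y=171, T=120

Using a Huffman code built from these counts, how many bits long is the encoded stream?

Build the Huffman tree bottom-up:
combine Q(28), W(74) → 102
combine 102, T(120) → 222
combine P(152), Y(171) → 323
combine 222, 323 → 545
Total encoded bits = sum of merged weights = 102 + 222 + 323 + 545 = 1192.

1192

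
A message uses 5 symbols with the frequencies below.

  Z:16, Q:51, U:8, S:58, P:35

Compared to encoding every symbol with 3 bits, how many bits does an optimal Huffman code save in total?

Fixed-length: 3 bits × 168 symbols = 504 bits.
Huffman merges:
merge U(8) and Z(16): 24
merge 24 and P(35): 59
merge Q(51) and S(58): 109
merge 59 and 109: 168
Huffman total = 24 + 59 + 109 + 168 = 360 bits.
Saving = 504 − 360 = 144 bits.

144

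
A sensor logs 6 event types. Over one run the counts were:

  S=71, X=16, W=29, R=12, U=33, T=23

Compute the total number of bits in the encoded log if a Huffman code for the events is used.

Merge the two smallest weights repeatedly:
combine R(12), X(16) → 28
combine T(23), 28 → 51
combine W(29), U(33) → 62
combine 51, 62 → 113
combine S(71), 113 → 184
Each symbol's bit-cost is frequency × depth; summing gives 438 bits (equivalently 28 + 51 + 62 + 113 + 184).

438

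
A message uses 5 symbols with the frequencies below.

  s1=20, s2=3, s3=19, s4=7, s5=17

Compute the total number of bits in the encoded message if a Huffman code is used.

142

Greedily combine the two least-frequent nodes:
combine s2(3), s4(7) → 10
combine 10, s5(17) → 27
combine s3(19), s1(20) → 39
combine 27, 39 → 66
Total encoded bits = sum of merged weights = 10 + 27 + 39 + 66 = 142.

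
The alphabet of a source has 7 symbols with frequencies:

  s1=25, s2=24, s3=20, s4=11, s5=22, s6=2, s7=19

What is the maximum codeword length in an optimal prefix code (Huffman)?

4

Merge the two lowest-weight nodes at each step:
combine s6(2), s4(11) → 13
combine 13, s7(19) → 32
combine s3(20), s5(22) → 42
combine s2(24), s1(25) → 49
combine 32, 42 → 74
combine 49, 74 → 123
The rarest symbols sit at the bottom; the longest codeword is 4 bits.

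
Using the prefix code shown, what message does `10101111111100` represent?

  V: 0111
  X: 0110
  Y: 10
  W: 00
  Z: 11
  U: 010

YYZZZZW

Read left to right; each codeword is recognised as soon as it completes (prefix code):
  10→Y | 10→Y | 11→Z | 11→Z | 11→Z | 11→Z | 00→W
Decoded message: YYZZZZW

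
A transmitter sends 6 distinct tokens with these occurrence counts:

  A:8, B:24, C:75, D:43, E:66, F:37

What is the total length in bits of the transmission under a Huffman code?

Build the Huffman tree bottom-up:
A(8) + B(24) → 32
32 + F(37) → 69
D(43) + E(66) → 109
69 + C(75) → 144
109 + 144 → 253
Each symbol's bit-cost is frequency × depth; summing gives 607 bits (equivalently 32 + 69 + 109 + 144 + 253).

607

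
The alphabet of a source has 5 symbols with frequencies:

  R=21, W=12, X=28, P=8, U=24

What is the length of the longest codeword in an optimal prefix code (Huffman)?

3

Merge the two lowest-weight nodes at each step:
P(8) + W(12) → 20
20 + R(21) → 41
U(24) + X(28) → 52
41 + 52 → 93
The first pair merged (P, W) ends up deepest, at depth 3.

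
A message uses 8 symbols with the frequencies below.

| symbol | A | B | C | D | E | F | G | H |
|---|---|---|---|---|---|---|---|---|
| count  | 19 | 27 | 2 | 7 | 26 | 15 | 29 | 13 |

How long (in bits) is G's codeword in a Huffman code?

Build the tree from the bottom:
merge C(2) and D(7): 9
merge 9 and H(13): 22
merge F(15) and A(19): 34
merge 22 and E(26): 48
merge B(27) and G(29): 56
merge 34 and 48: 82
merge 56 and 82: 138
The subtree containing G is merged 2 times, so code length = 2.

2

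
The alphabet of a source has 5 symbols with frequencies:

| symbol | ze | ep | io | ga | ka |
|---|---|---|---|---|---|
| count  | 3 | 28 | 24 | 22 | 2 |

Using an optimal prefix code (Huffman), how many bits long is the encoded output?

162

Build the Huffman tree bottom-up:
combine ka(2), ze(3) → 5
combine 5, ga(22) → 27
combine io(24), 27 → 51
combine ep(28), 51 → 79
Total encoded bits = sum of merged weights = 5 + 27 + 51 + 79 = 162.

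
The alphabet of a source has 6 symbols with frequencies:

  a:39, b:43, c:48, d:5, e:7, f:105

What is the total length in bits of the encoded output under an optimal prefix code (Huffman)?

543

Merge the two smallest weights repeatedly:
combine d(5), e(7) → 12
combine 12, a(39) → 51
combine b(43), c(48) → 91
combine 51, 91 → 142
combine f(105), 142 → 247
The encoded length is the sum of every internal node's weight: 12 + 51 + 91 + 142 + 247 = 543 bits.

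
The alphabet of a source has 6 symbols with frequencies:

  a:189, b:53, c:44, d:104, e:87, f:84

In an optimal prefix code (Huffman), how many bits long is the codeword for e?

3

Huffman merges, smallest pair first:
merge c(44) and b(53): 97
merge f(84) and e(87): 171
merge 97 and d(104): 201
merge 171 and a(189): 360
merge 201 and 360: 561
The subtree containing e is merged 3 times, so code length = 3.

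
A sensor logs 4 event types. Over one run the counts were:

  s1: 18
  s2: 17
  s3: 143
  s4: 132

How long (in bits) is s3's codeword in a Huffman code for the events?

Huffman merges, smallest pair first:
combine s2(17), s1(18) → 35
combine 35, s4(132) → 167
combine s3(143), 167 → 310
s3 is merged only at the final step, so code length = 1.

1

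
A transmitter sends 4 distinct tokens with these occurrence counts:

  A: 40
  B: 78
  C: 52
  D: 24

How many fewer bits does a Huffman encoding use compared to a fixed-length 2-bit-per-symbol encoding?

14

Fixed-length: 2 bits × 194 symbols = 388 bits.
Huffman merges:
merge D(24) and A(40): 64
merge C(52) and 64: 116
merge B(78) and 116: 194
Huffman total = 64 + 116 + 194 = 374 bits.
Saving = 388 − 374 = 14 bits.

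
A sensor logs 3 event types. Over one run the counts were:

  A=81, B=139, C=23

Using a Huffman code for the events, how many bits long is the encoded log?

Build the Huffman tree bottom-up:
merge C(23) and A(81): 104
merge 104 and B(139): 243
Each symbol's bit-cost is frequency × depth; summing gives 347 bits (equivalently 104 + 243).

347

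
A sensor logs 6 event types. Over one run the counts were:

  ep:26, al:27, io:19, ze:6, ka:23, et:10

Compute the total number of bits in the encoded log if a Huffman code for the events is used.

Merge the two smallest weights repeatedly:
combine ze(6), et(10) → 16
combine 16, io(19) → 35
combine ka(23), ep(26) → 49
combine al(27), 35 → 62
combine 49, 62 → 111
The encoded length is the sum of every internal node's weight: 16 + 35 + 49 + 62 + 111 = 273 bits.

273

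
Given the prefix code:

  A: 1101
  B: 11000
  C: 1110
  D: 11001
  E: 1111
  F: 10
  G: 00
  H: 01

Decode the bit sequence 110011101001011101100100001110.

Read left to right; each codeword is recognised as soon as it completes (prefix code):
  11001→D | 1101→A | 00→G | 10→F | 1110→C | 11001→D | 00→G | 00→G | 1110→C
Decoded message: DAGFCDGGC

DAGFCDGGC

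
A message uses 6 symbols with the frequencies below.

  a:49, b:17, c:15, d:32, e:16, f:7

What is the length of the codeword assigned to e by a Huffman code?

3

Repeatedly merge the two smallest:
merge f(7) and c(15): 22
merge e(16) and b(17): 33
merge 22 and d(32): 54
merge 33 and a(49): 82
merge 54 and 82: 136
e sits 3 levels below the root, so its codeword is 3 bits.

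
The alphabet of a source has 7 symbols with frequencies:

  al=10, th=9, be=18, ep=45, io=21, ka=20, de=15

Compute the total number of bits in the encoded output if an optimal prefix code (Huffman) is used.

367

Build the Huffman tree bottom-up:
th(9) + al(10) → 19
de(15) + be(18) → 33
19 + ka(20) → 39
io(21) + 33 → 54
39 + ep(45) → 84
54 + 84 → 138
Total encoded bits = sum of merged weights = 19 + 33 + 39 + 54 + 84 + 138 = 367.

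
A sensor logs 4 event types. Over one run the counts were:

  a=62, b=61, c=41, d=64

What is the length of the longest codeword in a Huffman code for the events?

Merge the two lowest-weight nodes at each step:
c(41) + b(61) → 102
a(62) + d(64) → 126
102 + 126 → 228
Maximum depth reached is 2.

2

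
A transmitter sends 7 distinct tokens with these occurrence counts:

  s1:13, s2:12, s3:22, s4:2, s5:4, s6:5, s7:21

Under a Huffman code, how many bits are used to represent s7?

Repeatedly merge the two smallest:
merge s4(2) and s5(4): 6
merge s6(5) and 6: 11
merge 11 and s2(12): 23
merge s1(13) and s7(21): 34
merge s3(22) and 23: 45
merge 34 and 45: 79
s7 sits 2 levels below the root, so its codeword is 2 bits.

2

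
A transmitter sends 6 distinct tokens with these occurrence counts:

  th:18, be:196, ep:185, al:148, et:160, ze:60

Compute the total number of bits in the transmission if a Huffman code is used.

1838

Merge the two smallest weights repeatedly:
th(18) + ze(60) → 78
78 + al(148) → 226
et(160) + ep(185) → 345
be(196) + 226 → 422
345 + 422 → 767
Total encoded bits = sum of merged weights = 78 + 226 + 345 + 422 + 767 = 1838.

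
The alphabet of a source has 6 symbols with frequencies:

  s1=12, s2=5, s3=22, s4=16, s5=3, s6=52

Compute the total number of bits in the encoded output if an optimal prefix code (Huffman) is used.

Greedily combine the two least-frequent nodes:
s5(3) + s2(5) → 8
8 + s1(12) → 20
s4(16) + 20 → 36
s3(22) + 36 → 58
s6(52) + 58 → 110
Each symbol's bit-cost is frequency × depth; summing gives 232 bits (equivalently 8 + 20 + 36 + 58 + 110).

232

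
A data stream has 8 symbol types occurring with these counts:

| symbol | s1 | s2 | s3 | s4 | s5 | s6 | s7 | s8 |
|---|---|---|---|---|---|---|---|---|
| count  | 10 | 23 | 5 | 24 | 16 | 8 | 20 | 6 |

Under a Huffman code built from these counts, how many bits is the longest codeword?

Merge the two lowest-weight nodes at each step:
s3(5) + s8(6) → 11
s6(8) + s1(10) → 18
11 + s5(16) → 27
18 + s7(20) → 38
s2(23) + s4(24) → 47
27 + 38 → 65
47 + 65 → 112
The first pair merged (s3, s8) ends up deepest, at depth 4.

4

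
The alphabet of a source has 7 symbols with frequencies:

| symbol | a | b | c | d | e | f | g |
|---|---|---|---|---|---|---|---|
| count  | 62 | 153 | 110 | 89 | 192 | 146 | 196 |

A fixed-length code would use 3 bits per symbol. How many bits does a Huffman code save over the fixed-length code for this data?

237

Fixed-length: 3 bits × 948 symbols = 2844 bits.
Huffman merges:
merge a(62) and d(89): 151
merge c(110) and f(146): 256
merge 151 and b(153): 304
merge e(192) and g(196): 388
merge 256 and 304: 560
merge 388 and 560: 948
Huffman total = 151 + 256 + 304 + 388 + 560 + 948 = 2607 bits.
Saving = 2844 − 2607 = 237 bits.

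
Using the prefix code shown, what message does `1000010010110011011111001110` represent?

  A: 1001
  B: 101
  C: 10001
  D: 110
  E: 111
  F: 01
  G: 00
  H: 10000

HAFABEAD

Read left to right; each codeword is recognised as soon as it completes (prefix code):
  10000→H | 1001→A | 01→F | 1001→A | 101→B | 111→E | 1001→A | 110→D
Decoded message: HAFABEAD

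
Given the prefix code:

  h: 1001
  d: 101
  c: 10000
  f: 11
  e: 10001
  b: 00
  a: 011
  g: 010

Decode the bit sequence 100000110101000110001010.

cageeg

Read left to right; each codeword is recognised as soon as it completes (prefix code):
  10000→c | 011→a | 010→g | 10001→e | 10001→e | 010→g
Decoded message: cageeg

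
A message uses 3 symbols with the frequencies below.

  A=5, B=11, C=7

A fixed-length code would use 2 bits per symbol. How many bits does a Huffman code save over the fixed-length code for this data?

11

Fixed-length: 2 bits × 23 symbols = 46 bits.
Huffman merges:
A(5) + C(7) → 12
B(11) + 12 → 23
Huffman total = 12 + 23 = 35 bits.
Saving = 46 − 35 = 11 bits.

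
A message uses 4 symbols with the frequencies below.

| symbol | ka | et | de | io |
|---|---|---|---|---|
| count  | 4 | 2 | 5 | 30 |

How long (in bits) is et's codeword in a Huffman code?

Repeatedly merge the two smallest:
merge et(2) and ka(4): 6
merge de(5) and 6: 11
merge 11 and io(30): 41
et's leaf is at depth 3, giving a 3-bit codeword.

3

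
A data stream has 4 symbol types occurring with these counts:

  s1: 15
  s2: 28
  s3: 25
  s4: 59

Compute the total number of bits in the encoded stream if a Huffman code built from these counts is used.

235

Merge the two smallest weights repeatedly:
combine s1(15), s3(25) → 40
combine s2(28), 40 → 68
combine s4(59), 68 → 127
Total encoded bits = sum of merged weights = 40 + 68 + 127 = 235.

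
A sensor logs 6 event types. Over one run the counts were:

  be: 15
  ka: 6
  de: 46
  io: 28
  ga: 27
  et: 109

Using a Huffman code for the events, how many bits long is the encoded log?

Greedily combine the two least-frequent nodes:
ka(6) + be(15) → 21
21 + ga(27) → 48
io(28) + de(46) → 74
48 + 74 → 122
et(109) + 122 → 231
The encoded length is the sum of every internal node's weight: 21 + 48 + 74 + 122 + 231 = 496 bits.

496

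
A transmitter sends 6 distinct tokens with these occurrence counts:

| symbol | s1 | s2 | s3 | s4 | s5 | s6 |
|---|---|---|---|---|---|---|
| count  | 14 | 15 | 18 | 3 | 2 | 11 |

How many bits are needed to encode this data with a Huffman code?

Greedily combine the two least-frequent nodes:
combine s5(2), s4(3) → 5
combine 5, s6(11) → 16
combine s1(14), s2(15) → 29
combine 16, s3(18) → 34
combine 29, 34 → 63
Each symbol's bit-cost is frequency × depth; summing gives 147 bits (equivalently 5 + 16 + 29 + 34 + 63).

147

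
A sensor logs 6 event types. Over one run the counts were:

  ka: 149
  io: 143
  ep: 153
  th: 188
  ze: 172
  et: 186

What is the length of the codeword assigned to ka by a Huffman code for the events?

3

Huffman merges, smallest pair first:
combine io(143), ka(149) → 292
combine ep(153), ze(172) → 325
combine et(186), th(188) → 374
combine 292, 325 → 617
combine 374, 617 → 991
ka's leaf is at depth 3, giving a 3-bit codeword.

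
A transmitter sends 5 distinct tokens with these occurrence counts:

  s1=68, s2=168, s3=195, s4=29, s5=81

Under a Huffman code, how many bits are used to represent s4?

4

Huffman merges, smallest pair first:
merge s4(29) and s1(68): 97
merge s5(81) and 97: 178
merge s2(168) and 178: 346
merge s3(195) and 346: 541
s4's leaf is at depth 4, giving a 4-bit codeword.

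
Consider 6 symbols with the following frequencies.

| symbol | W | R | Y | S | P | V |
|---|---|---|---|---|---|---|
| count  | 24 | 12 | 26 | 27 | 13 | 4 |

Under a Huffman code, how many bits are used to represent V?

Huffman merges, smallest pair first:
merge V(4) and R(12): 16
merge P(13) and 16: 29
merge W(24) and Y(26): 50
merge S(27) and 29: 56
merge 50 and 56: 106
V's leaf is at depth 4, giving a 4-bit codeword.

4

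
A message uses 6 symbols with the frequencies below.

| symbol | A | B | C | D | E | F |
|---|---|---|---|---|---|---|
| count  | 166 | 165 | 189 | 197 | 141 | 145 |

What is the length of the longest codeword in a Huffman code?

Merge the two lowest-weight nodes at each step:
merge E(141) and F(145): 286
merge B(165) and A(166): 331
merge C(189) and D(197): 386
merge 286 and 331: 617
merge 386 and 617: 1003
Maximum depth reached is 3.

3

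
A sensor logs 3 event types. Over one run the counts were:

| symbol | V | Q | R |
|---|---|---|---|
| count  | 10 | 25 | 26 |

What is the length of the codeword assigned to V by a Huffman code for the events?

Huffman merges, smallest pair first:
merge V(10) and Q(25): 35
merge R(26) and 35: 61
The subtree containing V is merged 2 times, so code length = 2.

2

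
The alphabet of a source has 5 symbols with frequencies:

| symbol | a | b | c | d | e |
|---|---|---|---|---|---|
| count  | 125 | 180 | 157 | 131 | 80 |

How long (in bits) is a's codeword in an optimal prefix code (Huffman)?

Build the tree from the bottom:
combine e(80), a(125) → 205
combine d(131), c(157) → 288
combine b(180), 205 → 385
combine 288, 385 → 673
a sits 3 levels below the root, so its codeword is 3 bits.

3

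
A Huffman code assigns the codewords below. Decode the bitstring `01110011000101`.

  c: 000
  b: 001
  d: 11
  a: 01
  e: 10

Read left to right; each codeword is recognised as soon as it completes (prefix code):
  01→a | 11→d | 001→b | 10→e | 001→b | 01→a
Decoded message: adbeba

adbeba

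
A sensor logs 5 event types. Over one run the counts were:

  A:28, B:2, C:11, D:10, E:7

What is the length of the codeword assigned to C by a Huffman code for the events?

Huffman merges, smallest pair first:
B(2) + E(7) → 9
9 + D(10) → 19
C(11) + 19 → 30
A(28) + 30 → 58
C's leaf is at depth 2, giving a 2-bit codeword.

2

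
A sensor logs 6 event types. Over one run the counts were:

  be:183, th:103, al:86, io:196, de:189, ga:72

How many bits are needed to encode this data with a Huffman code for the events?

Merge the two smallest weights repeatedly:
merge ga(72) and al(86): 158
merge th(103) and 158: 261
merge be(183) and de(189): 372
merge io(196) and 261: 457
merge 372 and 457: 829
The encoded length is the sum of every internal node's weight: 158 + 261 + 372 + 457 + 829 = 2077 bits.

2077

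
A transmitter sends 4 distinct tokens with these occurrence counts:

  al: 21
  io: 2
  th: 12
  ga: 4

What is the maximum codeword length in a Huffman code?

Merge the two lowest-weight nodes at each step:
io(2) + ga(4) → 6
6 + th(12) → 18
18 + al(21) → 39
Maximum depth reached is 3.

3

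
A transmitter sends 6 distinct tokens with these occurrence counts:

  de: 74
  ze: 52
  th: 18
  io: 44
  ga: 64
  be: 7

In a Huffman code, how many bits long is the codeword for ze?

Build the tree from the bottom:
be(7) + th(18) → 25
25 + io(44) → 69
ze(52) + ga(64) → 116
69 + de(74) → 143
116 + 143 → 259
ze sits 2 levels below the root, so its codeword is 2 bits.

2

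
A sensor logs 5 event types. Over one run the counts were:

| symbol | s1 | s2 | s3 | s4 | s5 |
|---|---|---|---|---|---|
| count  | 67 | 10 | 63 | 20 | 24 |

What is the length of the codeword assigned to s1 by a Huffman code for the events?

1

Huffman merges, smallest pair first:
combine s2(10), s4(20) → 30
combine s5(24), 30 → 54
combine 54, s3(63) → 117
combine s1(67), 117 → 184
s1 is a child of the root — depth 1, so its codeword is a single bit.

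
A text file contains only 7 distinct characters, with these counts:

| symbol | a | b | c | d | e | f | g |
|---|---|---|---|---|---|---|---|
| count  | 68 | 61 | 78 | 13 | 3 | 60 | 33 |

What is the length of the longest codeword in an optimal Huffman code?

5

Merge the two lowest-weight nodes at each step:
combine e(3), d(13) → 16
combine 16, g(33) → 49
combine 49, f(60) → 109
combine b(61), a(68) → 129
combine c(78), 109 → 187
combine 129, 187 → 316
The rarest symbols sit at the bottom; the longest codeword is 5 bits.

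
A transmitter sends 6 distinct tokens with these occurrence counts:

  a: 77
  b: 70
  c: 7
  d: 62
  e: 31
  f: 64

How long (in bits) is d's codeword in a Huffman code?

Huffman merges, smallest pair first:
c(7) + e(31) → 38
38 + d(62) → 100
f(64) + b(70) → 134
a(77) + 100 → 177
134 + 177 → 311
d sits 3 levels below the root, so its codeword is 3 bits.

3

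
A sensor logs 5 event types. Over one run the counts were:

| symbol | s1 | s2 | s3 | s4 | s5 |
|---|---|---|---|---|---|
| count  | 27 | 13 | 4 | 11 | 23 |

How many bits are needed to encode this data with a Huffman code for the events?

171

Greedily combine the two least-frequent nodes:
s3(4) + s4(11) → 15
s2(13) + 15 → 28
s5(23) + s1(27) → 50
28 + 50 → 78
The encoded length is the sum of every internal node's weight: 15 + 28 + 50 + 78 = 171 bits.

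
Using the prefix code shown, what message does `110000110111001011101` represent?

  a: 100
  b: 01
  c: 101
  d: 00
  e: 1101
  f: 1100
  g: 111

fdefce

Read left to right; each codeword is recognised as soon as it completes (prefix code):
  1100→f | 00→d | 1101→e | 1100→f | 101→c | 1101→e
Decoded message: fdefce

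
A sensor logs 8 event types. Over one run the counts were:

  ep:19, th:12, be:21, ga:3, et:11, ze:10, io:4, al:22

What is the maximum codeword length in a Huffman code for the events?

5

Merge the two lowest-weight nodes at each step:
ga(3) + io(4) → 7
7 + ze(10) → 17
et(11) + th(12) → 23
17 + ep(19) → 36
be(21) + al(22) → 43
23 + 36 → 59
43 + 59 → 102
The rarest symbols sit at the bottom; the longest codeword is 5 bits.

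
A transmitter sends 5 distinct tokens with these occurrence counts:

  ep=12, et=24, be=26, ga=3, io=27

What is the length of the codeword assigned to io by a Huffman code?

2

Repeatedly merge the two smallest:
ga(3) + ep(12) → 15
15 + et(24) → 39
be(26) + io(27) → 53
39 + 53 → 92
The subtree containing io is merged 2 times, so code length = 2.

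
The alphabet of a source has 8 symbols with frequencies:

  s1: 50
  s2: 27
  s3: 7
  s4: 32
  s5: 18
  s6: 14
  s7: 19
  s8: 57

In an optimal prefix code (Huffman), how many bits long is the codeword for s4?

3

Huffman merges, smallest pair first:
s3(7) + s6(14) → 21
s5(18) + s7(19) → 37
21 + s2(27) → 48
s4(32) + 37 → 69
48 + s1(50) → 98
s8(57) + 69 → 126
98 + 126 → 224
The subtree containing s4 is merged 3 times, so code length = 3.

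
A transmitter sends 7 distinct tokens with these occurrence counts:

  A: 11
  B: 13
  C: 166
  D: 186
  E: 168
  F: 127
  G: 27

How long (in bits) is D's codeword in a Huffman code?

2

Build the tree from the bottom:
merge A(11) and B(13): 24
merge 24 and G(27): 51
merge 51 and F(127): 178
merge C(166) and E(168): 334
merge 178 and D(186): 364
merge 334 and 364: 698
The subtree containing D is merged 2 times, so code length = 2.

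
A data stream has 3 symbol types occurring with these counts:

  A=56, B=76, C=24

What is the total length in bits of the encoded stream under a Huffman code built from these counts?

Merge the two smallest weights repeatedly:
combine C(24), A(56) → 80
combine B(76), 80 → 156
The encoded length is the sum of every internal node's weight: 80 + 156 = 236 bits.

236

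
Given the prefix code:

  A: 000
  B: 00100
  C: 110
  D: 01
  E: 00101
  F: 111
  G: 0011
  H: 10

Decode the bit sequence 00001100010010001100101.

Read left to right; each codeword is recognised as soon as it completes (prefix code):
  000→A | 01→D | 10→H | 00100→B | 10→H | 0011→G | 00101→E
Decoded message: ADHBHGE

ADHBHGE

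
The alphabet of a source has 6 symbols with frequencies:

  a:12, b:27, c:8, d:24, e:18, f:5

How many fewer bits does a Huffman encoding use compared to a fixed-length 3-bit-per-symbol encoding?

Fixed-length: 3 bits × 94 symbols = 282 bits.
Huffman merges:
merge f(5) and c(8): 13
merge a(12) and 13: 25
merge e(18) and d(24): 42
merge 25 and b(27): 52
merge 42 and 52: 94
Huffman total = 13 + 25 + 42 + 52 + 94 = 226 bits.
Saving = 282 − 226 = 56 bits.

56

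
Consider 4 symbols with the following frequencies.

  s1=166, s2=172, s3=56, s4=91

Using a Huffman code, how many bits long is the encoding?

Greedily combine the two least-frequent nodes:
combine s3(56), s4(91) → 147
combine 147, s1(166) → 313
combine s2(172), 313 → 485
Total encoded bits = sum of merged weights = 147 + 313 + 485 = 945.

945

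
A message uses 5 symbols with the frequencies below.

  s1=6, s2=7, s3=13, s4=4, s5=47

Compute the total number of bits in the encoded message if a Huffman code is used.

Merge the two smallest weights repeatedly:
merge s4(4) and s1(6): 10
merge s2(7) and 10: 17
merge s3(13) and 17: 30
merge 30 and s5(47): 77
The encoded length is the sum of every internal node's weight: 10 + 17 + 30 + 77 = 134 bits.

134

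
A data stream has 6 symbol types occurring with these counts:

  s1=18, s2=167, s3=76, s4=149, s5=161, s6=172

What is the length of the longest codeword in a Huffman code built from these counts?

4

Merge the two lowest-weight nodes at each step:
combine s1(18), s3(76) → 94
combine 94, s4(149) → 243
combine s5(161), s2(167) → 328
combine s6(172), 243 → 415
combine 328, 415 → 743
Maximum depth reached is 4.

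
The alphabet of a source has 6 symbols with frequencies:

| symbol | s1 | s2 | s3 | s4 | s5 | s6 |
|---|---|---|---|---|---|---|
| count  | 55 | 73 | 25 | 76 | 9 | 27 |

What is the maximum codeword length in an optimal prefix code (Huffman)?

4

Merge the two lowest-weight nodes at each step:
merge s5(9) and s3(25): 34
merge s6(27) and 34: 61
merge s1(55) and 61: 116
merge s2(73) and s4(76): 149
merge 116 and 149: 265
The first pair merged (s5, s3) ends up deepest, at depth 4.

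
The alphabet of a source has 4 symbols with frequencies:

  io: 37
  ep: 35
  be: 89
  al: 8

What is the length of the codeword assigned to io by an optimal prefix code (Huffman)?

Build the tree from the bottom:
combine al(8), ep(35) → 43
combine io(37), 43 → 80
combine 80, be(89) → 169
io's leaf is at depth 2, giving a 2-bit codeword.

2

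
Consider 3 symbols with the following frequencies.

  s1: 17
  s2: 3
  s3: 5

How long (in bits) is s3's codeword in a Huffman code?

2

Build the tree from the bottom:
s2(3) + s3(5) → 8
8 + s1(17) → 25
The subtree containing s3 is merged 2 times, so code length = 2.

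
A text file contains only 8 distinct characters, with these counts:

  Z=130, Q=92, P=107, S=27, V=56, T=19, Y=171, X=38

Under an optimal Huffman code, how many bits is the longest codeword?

5

Merge the two lowest-weight nodes at each step:
merge T(19) and S(27): 46
merge X(38) and 46: 84
merge V(56) and 84: 140
merge Q(92) and P(107): 199
merge Z(130) and 140: 270
merge Y(171) and 199: 370
merge 270 and 370: 640
Maximum depth reached is 5.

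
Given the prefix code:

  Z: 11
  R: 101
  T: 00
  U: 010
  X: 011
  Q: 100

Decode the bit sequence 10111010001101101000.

RZUTZXUT

Read left to right; each codeword is recognised as soon as it completes (prefix code):
  101→R | 11→Z | 010→U | 00→T | 11→Z | 011→X | 010→U | 00→T
Decoded message: RZUTZXUT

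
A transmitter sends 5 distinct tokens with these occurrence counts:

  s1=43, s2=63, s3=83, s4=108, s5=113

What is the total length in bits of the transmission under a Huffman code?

926

Greedily combine the two least-frequent nodes:
merge s1(43) and s2(63): 106
merge s3(83) and 106: 189
merge s4(108) and s5(113): 221
merge 189 and 221: 410
Total encoded bits = sum of merged weights = 106 + 189 + 221 + 410 = 926.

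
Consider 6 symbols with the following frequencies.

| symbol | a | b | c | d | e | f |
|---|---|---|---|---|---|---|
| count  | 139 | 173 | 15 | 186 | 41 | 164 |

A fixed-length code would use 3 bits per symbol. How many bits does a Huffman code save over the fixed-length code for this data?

Fixed-length: 3 bits × 718 symbols = 2154 bits.
Huffman merges:
c(15) + e(41) → 56
56 + a(139) → 195
f(164) + b(173) → 337
d(186) + 195 → 381
337 + 381 → 718
Huffman total = 56 + 195 + 337 + 381 + 718 = 1687 bits.
Saving = 2154 − 1687 = 467 bits.

467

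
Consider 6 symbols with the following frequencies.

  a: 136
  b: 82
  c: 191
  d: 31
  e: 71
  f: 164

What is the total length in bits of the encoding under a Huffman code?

Merge the two smallest weights repeatedly:
combine d(31), e(71) → 102
combine b(82), 102 → 184
combine a(136), f(164) → 300
combine 184, c(191) → 375
combine 300, 375 → 675
Total encoded bits = sum of merged weights = 102 + 184 + 300 + 375 + 675 = 1636.

1636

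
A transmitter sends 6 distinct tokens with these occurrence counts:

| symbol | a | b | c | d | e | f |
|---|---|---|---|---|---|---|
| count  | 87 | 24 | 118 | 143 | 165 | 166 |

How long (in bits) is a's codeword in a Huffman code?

Repeatedly merge the two smallest:
combine b(24), a(87) → 111
combine 111, c(118) → 229
combine d(143), e(165) → 308
combine f(166), 229 → 395
combine 308, 395 → 703
The subtree containing a is merged 4 times, so code length = 4.

4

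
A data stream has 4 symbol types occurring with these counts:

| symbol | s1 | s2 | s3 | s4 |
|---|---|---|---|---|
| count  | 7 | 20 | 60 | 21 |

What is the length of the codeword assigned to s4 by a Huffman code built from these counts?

2

Repeatedly merge the two smallest:
merge s1(7) and s2(20): 27
merge s4(21) and 27: 48
merge 48 and s3(60): 108
The subtree containing s4 is merged 2 times, so code length = 2.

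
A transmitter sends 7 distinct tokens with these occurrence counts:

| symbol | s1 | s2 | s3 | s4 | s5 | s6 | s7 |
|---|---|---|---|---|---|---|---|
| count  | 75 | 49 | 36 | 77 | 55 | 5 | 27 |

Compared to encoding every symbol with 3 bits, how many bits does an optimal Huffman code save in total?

120

Fixed-length: 3 bits × 324 symbols = 972 bits.
Huffman merges:
combine s6(5), s7(27) → 32
combine 32, s3(36) → 68
combine s2(49), s5(55) → 104
combine 68, s1(75) → 143
combine s4(77), 104 → 181
combine 143, 181 → 324
Huffman total = 32 + 68 + 104 + 143 + 181 + 324 = 852 bits.
Saving = 972 − 852 = 120 bits.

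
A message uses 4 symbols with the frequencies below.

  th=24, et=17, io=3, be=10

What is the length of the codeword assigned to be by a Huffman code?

3

Huffman merges, smallest pair first:
combine io(3), be(10) → 13
combine 13, et(17) → 30
combine th(24), 30 → 54
be sits 3 levels below the root, so its codeword is 3 bits.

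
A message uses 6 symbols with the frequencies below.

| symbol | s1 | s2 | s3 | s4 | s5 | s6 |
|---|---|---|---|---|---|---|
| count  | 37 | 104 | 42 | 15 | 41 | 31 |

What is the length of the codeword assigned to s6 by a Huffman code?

4

Repeatedly merge the two smallest:
merge s4(15) and s6(31): 46
merge s1(37) and s5(41): 78
merge s3(42) and 46: 88
merge 78 and 88: 166
merge s2(104) and 166: 270
s6 sits 4 levels below the root, so its codeword is 4 bits.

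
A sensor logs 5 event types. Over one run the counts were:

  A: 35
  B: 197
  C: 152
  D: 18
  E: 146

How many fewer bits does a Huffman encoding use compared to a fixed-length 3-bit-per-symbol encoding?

495

Fixed-length: 3 bits × 548 symbols = 1644 bits.
Huffman merges:
D(18) + A(35) → 53
53 + E(146) → 199
C(152) + B(197) → 349
199 + 349 → 548
Huffman total = 53 + 199 + 349 + 548 = 1149 bits.
Saving = 1644 − 1149 = 495 bits.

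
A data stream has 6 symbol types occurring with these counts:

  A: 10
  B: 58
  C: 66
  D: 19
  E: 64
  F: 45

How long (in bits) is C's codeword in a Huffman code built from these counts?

Repeatedly merge the two smallest:
combine A(10), D(19) → 29
combine 29, F(45) → 74
combine B(58), E(64) → 122
combine C(66), 74 → 140
combine 122, 140 → 262
C's leaf is at depth 2, giving a 2-bit codeword.

2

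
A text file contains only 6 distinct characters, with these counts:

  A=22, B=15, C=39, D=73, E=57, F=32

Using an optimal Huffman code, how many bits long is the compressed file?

582

Greedily combine the two least-frequent nodes:
merge B(15) and A(22): 37
merge F(32) and 37: 69
merge C(39) and E(57): 96
merge 69 and D(73): 142
merge 96 and 142: 238
Total encoded bits = sum of merged weights = 37 + 69 + 96 + 142 + 238 = 582.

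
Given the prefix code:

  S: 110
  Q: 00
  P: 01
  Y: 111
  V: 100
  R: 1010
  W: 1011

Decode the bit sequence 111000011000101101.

YQQSQWP

Read left to right; each codeword is recognised as soon as it completes (prefix code):
  111→Y | 00→Q | 00→Q | 110→S | 00→Q | 1011→W | 01→P
Decoded message: YQQSQWP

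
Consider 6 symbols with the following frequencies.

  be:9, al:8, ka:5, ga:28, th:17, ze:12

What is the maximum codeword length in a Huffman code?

Merge the two lowest-weight nodes at each step:
merge ka(5) and al(8): 13
merge be(9) and ze(12): 21
merge 13 and th(17): 30
merge 21 and ga(28): 49
merge 30 and 49: 79
Maximum depth reached is 3.

3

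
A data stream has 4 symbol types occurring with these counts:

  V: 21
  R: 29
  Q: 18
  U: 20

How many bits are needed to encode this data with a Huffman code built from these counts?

Greedily combine the two least-frequent nodes:
Q(18) + U(20) → 38
V(21) + R(29) → 50
38 + 50 → 88
The encoded length is the sum of every internal node's weight: 38 + 50 + 88 = 176 bits.

176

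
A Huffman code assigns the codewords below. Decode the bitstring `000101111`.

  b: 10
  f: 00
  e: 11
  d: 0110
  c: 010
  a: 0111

fcee

Read left to right; each codeword is recognised as soon as it completes (prefix code):
  00→f | 010→c | 11→e | 11→e
Decoded message: fcee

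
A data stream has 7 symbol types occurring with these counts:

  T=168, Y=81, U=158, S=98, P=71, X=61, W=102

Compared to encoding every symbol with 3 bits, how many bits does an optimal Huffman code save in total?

Fixed-length: 3 bits × 739 symbols = 2217 bits.
Huffman merges:
X(61) + P(71) → 132
Y(81) + S(98) → 179
W(102) + 132 → 234
U(158) + T(168) → 326
179 + 234 → 413
326 + 413 → 739
Huffman total = 132 + 179 + 234 + 326 + 413 + 739 = 2023 bits.
Saving = 2217 − 2023 = 194 bits.

194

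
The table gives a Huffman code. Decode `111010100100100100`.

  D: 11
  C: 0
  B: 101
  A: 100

DBCAAAA

Read left to right; each codeword is recognised as soon as it completes (prefix code):
  11→D | 101→B | 0→C | 100→A | 100→A | 100→A | 100→A
Decoded message: DBCAAAA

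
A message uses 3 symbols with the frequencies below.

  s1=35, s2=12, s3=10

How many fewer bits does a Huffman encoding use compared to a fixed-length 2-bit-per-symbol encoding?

Fixed-length: 2 bits × 57 symbols = 114 bits.
Huffman merges:
s3(10) + s2(12) → 22
22 + s1(35) → 57
Huffman total = 22 + 57 = 79 bits.
Saving = 114 − 79 = 35 bits.

35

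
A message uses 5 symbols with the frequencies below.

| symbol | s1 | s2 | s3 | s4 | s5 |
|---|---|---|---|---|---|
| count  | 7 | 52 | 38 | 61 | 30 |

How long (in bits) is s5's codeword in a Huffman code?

3

Build the tree from the bottom:
s1(7) + s5(30) → 37
37 + s3(38) → 75
s2(52) + s4(61) → 113
75 + 113 → 188
The subtree containing s5 is merged 3 times, so code length = 3.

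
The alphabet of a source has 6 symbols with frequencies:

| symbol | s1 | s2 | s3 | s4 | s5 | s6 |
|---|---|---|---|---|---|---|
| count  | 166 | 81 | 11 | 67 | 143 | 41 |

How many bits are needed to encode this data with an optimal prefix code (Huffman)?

Build the Huffman tree bottom-up:
s3(11) + s6(41) → 52
52 + s4(67) → 119
s2(81) + 119 → 200
s5(143) + s1(166) → 309
200 + 309 → 509
The encoded length is the sum of every internal node's weight: 52 + 119 + 200 + 309 + 509 = 1189 bits.

1189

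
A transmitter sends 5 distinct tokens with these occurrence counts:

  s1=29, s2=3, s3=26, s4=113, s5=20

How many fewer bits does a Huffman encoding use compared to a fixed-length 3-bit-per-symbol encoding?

232

Fixed-length: 3 bits × 191 symbols = 573 bits.
Huffman merges:
s2(3) + s5(20) → 23
23 + s3(26) → 49
s1(29) + 49 → 78
78 + s4(113) → 191
Huffman total = 23 + 49 + 78 + 191 = 341 bits.
Saving = 573 − 341 = 232 bits.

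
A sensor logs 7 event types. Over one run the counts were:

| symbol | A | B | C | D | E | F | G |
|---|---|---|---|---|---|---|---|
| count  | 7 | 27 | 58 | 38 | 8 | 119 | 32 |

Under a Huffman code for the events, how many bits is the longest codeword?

5

Merge the two lowest-weight nodes at each step:
combine A(7), E(8) → 15
combine 15, B(27) → 42
combine G(32), D(38) → 70
combine 42, C(58) → 100
combine 70, 100 → 170
combine F(119), 170 → 289
The rarest symbols sit at the bottom; the longest codeword is 5 bits.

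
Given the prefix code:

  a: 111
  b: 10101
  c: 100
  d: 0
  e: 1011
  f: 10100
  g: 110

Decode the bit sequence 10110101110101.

Read left to right; each codeword is recognised as soon as it completes (prefix code):
  1011→e | 0→d | 1011→e | 10101→b
Decoded message: edeb

edeb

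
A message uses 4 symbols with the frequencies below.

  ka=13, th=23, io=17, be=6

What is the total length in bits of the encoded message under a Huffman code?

Merge the two smallest weights repeatedly:
merge be(6) and ka(13): 19
merge io(17) and 19: 36
merge th(23) and 36: 59
Total encoded bits = sum of merged weights = 19 + 36 + 59 = 114.

114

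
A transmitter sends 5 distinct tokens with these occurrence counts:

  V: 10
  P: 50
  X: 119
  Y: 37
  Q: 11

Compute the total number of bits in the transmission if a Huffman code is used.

414

Merge the two smallest weights repeatedly:
V(10) + Q(11) → 21
21 + Y(37) → 58
P(50) + 58 → 108
108 + X(119) → 227
Total encoded bits = sum of merged weights = 21 + 58 + 108 + 227 = 414.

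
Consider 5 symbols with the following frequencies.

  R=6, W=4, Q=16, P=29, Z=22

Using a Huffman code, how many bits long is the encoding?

Merge the two smallest weights repeatedly:
W(4) + R(6) → 10
10 + Q(16) → 26
Z(22) + 26 → 48
P(29) + 48 → 77
The encoded length is the sum of every internal node's weight: 10 + 26 + 48 + 77 = 161 bits.

161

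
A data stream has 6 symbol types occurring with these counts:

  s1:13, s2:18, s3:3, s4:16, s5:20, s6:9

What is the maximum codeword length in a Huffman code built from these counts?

4

Merge the two lowest-weight nodes at each step:
s3(3) + s6(9) → 12
12 + s1(13) → 25
s4(16) + s2(18) → 34
s5(20) + 25 → 45
34 + 45 → 79
Maximum depth reached is 4.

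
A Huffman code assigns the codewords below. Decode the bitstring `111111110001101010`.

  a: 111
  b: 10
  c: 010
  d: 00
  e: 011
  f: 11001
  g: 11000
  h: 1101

aaghc

Read left to right; each codeword is recognised as soon as it completes (prefix code):
  111→a | 111→a | 11000→g | 1101→h | 010→c
Decoded message: aaghc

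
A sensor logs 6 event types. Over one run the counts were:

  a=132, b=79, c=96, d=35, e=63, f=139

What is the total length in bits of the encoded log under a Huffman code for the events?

1361

Greedily combine the two least-frequent nodes:
merge d(35) and e(63): 98
merge b(79) and c(96): 175
merge 98 and a(132): 230
merge f(139) and 175: 314
merge 230 and 314: 544
Total encoded bits = sum of merged weights = 98 + 175 + 230 + 314 + 544 = 1361.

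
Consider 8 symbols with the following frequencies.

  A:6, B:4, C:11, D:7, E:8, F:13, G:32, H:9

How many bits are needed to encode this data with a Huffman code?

248

Greedily combine the two least-frequent nodes:
combine B(4), A(6) → 10
combine D(7), E(8) → 15
combine H(9), 10 → 19
combine C(11), F(13) → 24
combine 15, 19 → 34
combine 24, G(32) → 56
combine 34, 56 → 90
Total encoded bits = sum of merged weights = 10 + 15 + 19 + 24 + 34 + 56 + 90 = 248.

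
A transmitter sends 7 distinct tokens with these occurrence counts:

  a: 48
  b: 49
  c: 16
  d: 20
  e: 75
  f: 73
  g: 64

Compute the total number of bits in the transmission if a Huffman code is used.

Merge the two smallest weights repeatedly:
c(16) + d(20) → 36
36 + a(48) → 84
b(49) + g(64) → 113
f(73) + e(75) → 148
84 + 113 → 197
148 + 197 → 345
Total encoded bits = sum of merged weights = 36 + 84 + 113 + 148 + 197 + 345 = 923.

923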